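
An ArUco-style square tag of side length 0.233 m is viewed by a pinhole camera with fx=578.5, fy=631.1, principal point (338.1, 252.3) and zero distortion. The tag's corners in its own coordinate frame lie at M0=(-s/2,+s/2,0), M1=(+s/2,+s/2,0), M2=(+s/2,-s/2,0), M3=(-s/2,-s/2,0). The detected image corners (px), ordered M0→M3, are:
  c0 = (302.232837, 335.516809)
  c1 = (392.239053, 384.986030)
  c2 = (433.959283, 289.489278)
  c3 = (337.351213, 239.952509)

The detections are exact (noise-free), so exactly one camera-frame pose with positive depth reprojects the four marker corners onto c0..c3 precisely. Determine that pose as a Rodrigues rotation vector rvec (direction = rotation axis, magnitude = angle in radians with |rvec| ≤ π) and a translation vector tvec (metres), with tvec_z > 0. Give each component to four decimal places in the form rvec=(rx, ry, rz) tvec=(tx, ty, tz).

rvec=(0.2948, 0.2362, 0.4090) tvec=(0.0609, 0.1262, 1.3007)

Intrinsics K: fx=578.5, fy=631.1, cx=338.1, cy=252.3
Marker side s = 0.233 m; corners in marker frame (Z=0):
  M0 = (-0.1165, +0.1165, 0)
  M1 = (+0.1165, +0.1165, 0)
  M2 = (+0.1165, -0.1165, 0)
  M3 = (-0.1165, -0.1165, 0)
Detected image corners:
  c0 = (302.232837, 335.516809) px
  c1 = (392.239053, 384.986030) px
  c2 = (433.959283, 289.489278) px
  c3 = (337.351213, 239.952509) px
Planar DLT: solve 8×8 A·h = b for H (H[2,2]=1):
  H  [+353.43875 -72.59320 +365.19195]
  H  [+172.71145 +488.53117 +313.51779]
  H  [-0.12718 +0.25130 +1.00000]
B = K⁻¹H; ‖b₁‖=0.768834, ‖b₂‖=0.768834; λ = 2/(‖b₁‖+‖b₂‖) = 1.300670, sign → tz>0 ⇒ λ=+1.300670
r₁ = λ·B[:,0] = (+0.89134,+0.42208,-0.16543); r₂ = λ·B[:,1] = (-0.35424,+0.87617,+0.32685)
r₃ = r₁×r₂ = (+0.28290,-0.23274,+0.93048); SVD([r₁ r₂ r₃]) → R = UVᵀ:
  R  [+0.89134 -0.35424 +0.28290]
  R  [+0.42208 +0.87617 -0.23274]
  R  [-0.16543 +0.32685 +0.93048]
t = (+0.06091, +0.12617, +1.30067) m
tr R = 2.697992; θ = arccos((tr R − 1)/2) = 0.556714 rad = 31.897°
axis k = ((R−Rᵀ)₃₂, (R−Rᵀ)₁₃, (R−Rᵀ)₂₁) / (2 sinθ) = (+0.529515, +0.424232, +0.734603)
rvec = θ·k = (+0.294788, +0.236175, +0.408963)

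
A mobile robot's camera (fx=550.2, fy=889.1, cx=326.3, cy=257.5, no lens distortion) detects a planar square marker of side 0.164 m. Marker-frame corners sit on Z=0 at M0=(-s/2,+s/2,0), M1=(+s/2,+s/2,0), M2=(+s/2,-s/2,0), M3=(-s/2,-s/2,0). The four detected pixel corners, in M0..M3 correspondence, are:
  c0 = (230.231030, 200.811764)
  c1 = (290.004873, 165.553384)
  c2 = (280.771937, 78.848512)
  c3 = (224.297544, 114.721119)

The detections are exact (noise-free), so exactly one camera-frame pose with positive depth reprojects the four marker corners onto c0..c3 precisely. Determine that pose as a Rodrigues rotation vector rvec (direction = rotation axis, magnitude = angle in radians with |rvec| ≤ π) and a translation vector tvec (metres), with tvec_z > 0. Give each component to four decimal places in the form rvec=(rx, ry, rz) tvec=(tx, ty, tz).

Intrinsics K: fx=550.2, fy=889.1, cx=326.3, cy=257.5
Marker side s = 0.164 m; corners in marker frame (Z=0):
  M0 = (-0.0820, +0.0820, 0)
  M1 = (+0.0820, +0.0820, 0)
  M2 = (+0.0820, -0.0820, 0)
  M3 = (-0.0820, -0.0820, 0)
Detected image corners:
  c0 = (230.231030, 200.811764) px
  c1 = (290.004873, 165.553384) px
  c2 = (280.771937, 78.848512) px
  c3 = (224.297544, 114.721119) px
Planar DLT: solve 8×8 A·h = b for H (H[2,2]=1):
  H  [+308.94255 -36.73117 +255.80560]
  H  [-241.60021 +481.55665 +139.09626]
  H  [-0.17636 -0.32312 +1.00000]
B = K⁻¹H; ‖b₁‖=0.723523, ‖b₂‖=0.723523; λ = 2/(‖b₁‖+‖b₂‖) = 1.382126, sign → tz>0 ⇒ λ=+1.382126
r₁ = λ·B[:,0] = (+0.92064,-0.30498,-0.24375); r₂ = λ·B[:,1] = (+0.17259,+0.87793,-0.44660)
r₃ = r₁×r₂ = (+0.35020,+0.36908,+0.86089); SVD([r₁ r₂ r₃]) → R = UVᵀ:
  R  [+0.92064 +0.17259 +0.35020]
  R  [-0.30498 +0.87793 +0.36908]
  R  [-0.24375 -0.44660 +0.86089]
t = (-0.17708, -0.18406, +1.38213) m
tr R = 2.659463; θ = arccos((tr R − 1)/2) = 0.592170 rad = 33.929°
axis k = ((R−Rᵀ)₃₂, (R−Rᵀ)₁₃, (R−Rᵀ)₂₁) / (2 sinθ) = (-0.730682, +0.532063, -0.427799)
rvec = θ·k = (-0.432688, +0.315072, -0.253330)

rvec=(-0.4327, 0.3151, -0.2533) tvec=(-0.1771, -0.1841, 1.3821)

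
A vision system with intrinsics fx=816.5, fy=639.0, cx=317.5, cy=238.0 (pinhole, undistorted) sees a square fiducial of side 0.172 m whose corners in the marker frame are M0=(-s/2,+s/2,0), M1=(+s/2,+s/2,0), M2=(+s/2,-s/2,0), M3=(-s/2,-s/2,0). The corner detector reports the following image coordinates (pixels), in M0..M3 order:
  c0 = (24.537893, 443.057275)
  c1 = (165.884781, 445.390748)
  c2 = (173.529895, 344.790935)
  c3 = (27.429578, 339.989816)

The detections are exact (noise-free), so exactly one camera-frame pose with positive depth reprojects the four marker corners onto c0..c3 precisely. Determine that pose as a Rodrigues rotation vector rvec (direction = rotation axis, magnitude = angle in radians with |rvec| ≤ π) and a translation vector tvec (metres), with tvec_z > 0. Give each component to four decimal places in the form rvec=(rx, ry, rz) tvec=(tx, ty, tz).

rvec=(0.2047, -0.1276, 0.0788) tvec=(-0.2685, 0.2449, 1.0018)

Intrinsics K: fx=816.5, fy=639.0, cx=317.5, cy=238.0
Marker side s = 0.172 m; corners in marker frame (Z=0):
  M0 = (-0.0860, +0.0860, 0)
  M1 = (+0.0860, +0.0860, 0)
  M2 = (+0.0860, -0.0860, 0)
  M3 = (-0.0860, -0.0860, 0)
Detected image corners:
  c0 = (24.537893, 443.057275) px
  c1 = (165.884781, 445.390748) px
  c2 = (173.529895, 344.790935) px
  c3 = (27.429578, 339.989816) px
Planar DLT: solve 8×8 A·h = b for H (H[2,2]=1):
  H  [+848.47700 -11.49446 +98.62885]
  H  [+73.31236 +669.53290 +394.19125]
  H  [+0.13398 +0.19720 +1.00000]
B = K⁻¹H; ‖b₁‖=0.998224, ‖b₂‖=0.998224; λ = 2/(‖b₁‖+‖b₂‖) = 1.001779, sign → tz>0 ⇒ λ=+1.001779
r₁ = λ·B[:,0] = (+0.98882,+0.06494,+0.13421); r₂ = λ·B[:,1] = (-0.09092,+0.97607,+0.19755)
r₃ = r₁×r₂ = (-0.11817,-0.20754,+0.97106); SVD([r₁ r₂ r₃]) → R = UVᵀ:
  R  [+0.98882 -0.09092 -0.11817]
  R  [+0.06494 +0.97607 -0.20754]
  R  [+0.13421 +0.19755 +0.97106]
t = (-0.26854, +0.24487, +1.00178) m
tr R = 2.935951; θ = arccos((tr R − 1)/2) = 0.253759 rad = 14.539°
axis k = ((R−Rᵀ)₃₂, (R−Rᵀ)₁₃, (R−Rᵀ)₂₁) / (2 sinθ) = (+0.806814, -0.502675, +0.310433)
rvec = θ·k = (+0.204737, -0.127558, +0.078775)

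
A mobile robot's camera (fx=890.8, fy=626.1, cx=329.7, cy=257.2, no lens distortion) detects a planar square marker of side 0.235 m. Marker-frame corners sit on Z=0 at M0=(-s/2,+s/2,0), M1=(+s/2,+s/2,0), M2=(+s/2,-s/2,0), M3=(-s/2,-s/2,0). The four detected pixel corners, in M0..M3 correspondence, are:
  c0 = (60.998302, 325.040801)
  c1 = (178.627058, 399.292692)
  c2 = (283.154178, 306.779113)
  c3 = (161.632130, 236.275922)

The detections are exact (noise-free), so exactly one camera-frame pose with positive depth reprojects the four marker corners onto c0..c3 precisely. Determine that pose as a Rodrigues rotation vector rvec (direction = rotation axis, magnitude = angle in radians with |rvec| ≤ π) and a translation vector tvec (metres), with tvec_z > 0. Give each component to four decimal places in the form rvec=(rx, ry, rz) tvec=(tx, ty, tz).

Intrinsics K: fx=890.8, fy=626.1, cx=329.7, cy=257.2
Marker side s = 0.235 m; corners in marker frame (Z=0):
  M0 = (-0.1175, +0.1175, 0)
  M1 = (+0.1175, +0.1175, 0)
  M2 = (+0.1175, -0.1175, 0)
  M3 = (-0.1175, -0.1175, 0)
Detected image corners:
  c0 = (60.998302, 325.040801) px
  c1 = (178.627058, 399.292692) px
  c2 = (283.154178, 306.779113) px
  c3 = (161.632130, 236.275922) px
Planar DLT: solve 8×8 A·h = b for H (H[2,2]=1):
  H  [+479.73354 -437.60925 +169.95239]
  H  [+254.08594 +383.20218 +316.08454]
  H  [-0.17010 -0.00738 +1.00000]
B = K⁻¹H; ‖b₁‖=0.785512, ‖b₂‖=0.785512; λ = 2/(‖b₁‖+‖b₂‖) = 1.273055, sign → tz>0 ⇒ λ=+1.273055
r₁ = λ·B[:,0] = (+0.76574,+0.60559,-0.21655); r₂ = λ·B[:,1] = (-0.62192,+0.78303,-0.00939)
r₃ = r₁×r₂ = (+0.16388,+0.14187,+0.97623); SVD([r₁ r₂ r₃]) → R = UVᵀ:
  R  [+0.76574 -0.62192 +0.16388]
  R  [+0.60559 +0.78303 +0.14187]
  R  [-0.21655 -0.00939 +0.97623]
t = (-0.22830, +0.11973, +1.27305) m
tr R = 2.524995; θ = arccos((tr R − 1)/2) = 0.703631 rad = 40.315°
axis k = ((R−Rᵀ)₃₂, (R−Rᵀ)₁₃, (R−Rᵀ)₂₁) / (2 sinθ) = (-0.116894, +0.293998, +0.948631)
rvec = θ·k = (-0.082250, +0.206866, +0.667487)

rvec=(-0.0823, 0.2069, 0.6675) tvec=(-0.2283, 0.1197, 1.2731)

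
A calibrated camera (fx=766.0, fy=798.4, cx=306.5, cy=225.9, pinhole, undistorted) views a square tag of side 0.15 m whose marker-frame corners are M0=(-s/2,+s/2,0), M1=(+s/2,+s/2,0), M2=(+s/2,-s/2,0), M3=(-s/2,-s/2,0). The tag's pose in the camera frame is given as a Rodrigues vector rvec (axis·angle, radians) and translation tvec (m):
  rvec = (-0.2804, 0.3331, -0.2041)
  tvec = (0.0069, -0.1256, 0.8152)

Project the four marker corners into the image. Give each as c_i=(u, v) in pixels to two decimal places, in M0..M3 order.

c0=(258.34, 189.76) c1=(393.56, 150.07) c2=(367.51, 16.19) c3=(240.78, 60.61)

Intrinsics K: fx=766.0, fy=798.4, cx=306.5, cy=225.9
Marker side s = 0.15 m; corners in marker frame (Z=0):
  M0 = (-0.0750, +0.0750, 0)
  M1 = (+0.0750, +0.0750, 0)
  M2 = (+0.0750, -0.0750, 0)
  M3 = (-0.0750, -0.0750, 0)
rvec = (-0.2804, 0.3331, -0.2041), |rvec| = θ = 0.48087 rad = 27.552°
Rodrigues: sinθ=0.46255, 1−cosθ=0.11341; R = I + sinθ·[k]× + (1−cosθ)·[k]×²:
    [+0.92515 +0.15052 +0.34848]
    [-0.24213 +0.94101 +0.23637]
    [-0.29234 -0.30306 +0.90702]
t = (0.0069, -0.1256, 0.8152) m
M0: Pc = R·M0+t = (-0.05120, -0.03686, +0.81440); u = 766.0·(-0.05120)/0.81440 + 306.5 = 258.3448, v = 798.4·(-0.03686)/0.81440 + 225.9 = 189.7597
M1: Pc = R·M1+t = (+0.08758, -0.07318, +0.77054); u = 766.0·(+0.08758)/0.77054 + 306.5 = 393.5587, v = 798.4·(-0.07318)/0.77054 + 225.9 = 150.0702
M2: Pc = R·M2+t = (+0.06500, -0.21434, +0.81600); u = 766.0·(+0.06500)/0.81600 + 306.5 = 367.5147, v = 798.4·(-0.21434)/0.81600 + 225.9 = 16.1883
M3: Pc = R·M3+t = (-0.07378, -0.17802, +0.85986); u = 766.0·(-0.07378)/0.85986 + 306.5 = 240.7775, v = 798.4·(-0.17802)/0.85986 + 225.9 = 60.6073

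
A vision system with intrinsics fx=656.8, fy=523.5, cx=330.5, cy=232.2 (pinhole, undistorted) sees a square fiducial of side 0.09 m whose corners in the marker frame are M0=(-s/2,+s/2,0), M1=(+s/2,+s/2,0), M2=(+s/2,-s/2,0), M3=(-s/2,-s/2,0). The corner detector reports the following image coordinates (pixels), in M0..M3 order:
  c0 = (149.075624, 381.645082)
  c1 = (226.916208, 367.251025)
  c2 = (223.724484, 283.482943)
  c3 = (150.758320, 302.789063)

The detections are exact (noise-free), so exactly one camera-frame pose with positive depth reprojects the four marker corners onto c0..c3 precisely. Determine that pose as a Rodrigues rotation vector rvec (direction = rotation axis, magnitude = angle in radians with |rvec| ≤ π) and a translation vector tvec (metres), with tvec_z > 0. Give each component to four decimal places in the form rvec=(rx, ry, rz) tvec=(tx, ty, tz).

Intrinsics K: fx=656.8, fy=523.5, cx=330.5, cy=232.2
Marker side s = 0.09 m; corners in marker frame (Z=0):
  M0 = (-0.0450, +0.0450, 0)
  M1 = (+0.0450, +0.0450, 0)
  M2 = (+0.0450, -0.0450, 0)
  M3 = (-0.0450, -0.0450, 0)
Detected image corners:
  c0 = (149.075624, 381.645082) px
  c1 = (226.916208, 367.251025) px
  c2 = (223.724484, 283.482943) px
  c3 = (150.758320, 302.789063) px
Planar DLT: solve 8×8 A·h = b for H (H[2,2]=1):
  H  [+683.40820 -125.83884 +186.21817]
  H  [-461.26107 +665.44179 +332.80318]
  H  [-0.81837 -0.71008 +1.00000]
B = K⁻¹H; ‖b₁‖=1.745679, ‖b₂‖=1.745679; λ = 2/(‖b₁‖+‖b₂‖) = 0.572843, sign → tz>0 ⇒ λ=+0.572843
r₁ = λ·B[:,0] = (+0.83195,-0.29680,-0.46880); r₂ = λ·B[:,1] = (+0.09493,+0.90859,-0.40677)
r₃ = r₁×r₂ = (+0.54667,+0.29391,+0.78407); SVD([r₁ r₂ r₃]) → R = UVᵀ:
  R  [+0.83195 +0.09493 +0.54667]
  R  [-0.29680 +0.90859 +0.29391]
  R  [-0.46880 -0.40677 +0.78407]
t = (-0.12584, +0.11009, +0.57284) m
tr R = 2.524606; θ = arccos((tr R − 1)/2) = 0.703932 rad = 40.332°
axis k = ((R−Rᵀ)₃₂, (R−Rᵀ)₁₃, (R−Rᵀ)₂₁) / (2 sinθ) = (-0.541294, +0.784486, -0.302626)
rvec = θ·k = (-0.381034, +0.552225, -0.213028)

rvec=(-0.3810, 0.5522, -0.2130) tvec=(-0.1258, 0.1101, 0.5728)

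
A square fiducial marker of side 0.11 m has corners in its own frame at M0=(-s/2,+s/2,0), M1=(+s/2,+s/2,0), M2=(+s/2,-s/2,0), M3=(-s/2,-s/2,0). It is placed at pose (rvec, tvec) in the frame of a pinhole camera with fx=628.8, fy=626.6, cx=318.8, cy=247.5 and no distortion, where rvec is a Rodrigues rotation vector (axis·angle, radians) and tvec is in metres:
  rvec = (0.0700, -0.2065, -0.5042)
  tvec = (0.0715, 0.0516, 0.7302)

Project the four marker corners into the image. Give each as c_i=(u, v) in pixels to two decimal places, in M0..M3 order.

Intrinsics K: fx=628.8, fy=626.6, cx=318.8, cy=247.5
Marker side s = 0.11 m; corners in marker frame (Z=0):
  M0 = (-0.0550, +0.0550, 0)
  M1 = (+0.0550, +0.0550, 0)
  M2 = (+0.0550, -0.0550, 0)
  M3 = (-0.0550, -0.0550, 0)
rvec = (0.0700, -0.2065, -0.5042), |rvec| = θ = 0.54933 rad = 31.474°
Rodrigues: sinθ=0.52211, 1−cosθ=0.14712; R = I + sinθ·[k]× + (1−cosθ)·[k]×²:
    [+0.85527 +0.47217 -0.21348]
    [-0.48627 +0.87367 -0.01577]
    [+0.17906 +0.11729 +0.97682]
t = (0.0715, 0.0516, 0.7302) m
M0: Pc = R·M0+t = (+0.05043, +0.12640, +0.72680); u = 628.8·(+0.05043)/0.72680 + 318.8 = 362.4300, v = 626.6·(+0.12640)/0.72680 + 247.5 = 356.4705
M1: Pc = R·M1+t = (+0.14451, +0.07291, +0.74650); u = 628.8·(+0.14451)/0.74650 + 318.8 = 440.5246, v = 626.6·(+0.07291)/0.74650 + 247.5 = 308.6968
M2: Pc = R·M2+t = (+0.09257, -0.02320, +0.73360); u = 628.8·(+0.09257)/0.73360 + 318.8 = 398.1460, v = 626.6·(-0.02320)/0.73360 + 247.5 = 227.6868
M3: Pc = R·M3+t = (-0.00151, +0.03029, +0.71390); u = 628.8·(-0.00151)/0.71390 + 318.8 = 317.4707, v = 626.6·(+0.03029)/0.71390 + 247.5 = 274.0887

c0=(362.43, 356.47) c1=(440.52, 308.70) c2=(398.15, 227.69) c3=(317.47, 274.09)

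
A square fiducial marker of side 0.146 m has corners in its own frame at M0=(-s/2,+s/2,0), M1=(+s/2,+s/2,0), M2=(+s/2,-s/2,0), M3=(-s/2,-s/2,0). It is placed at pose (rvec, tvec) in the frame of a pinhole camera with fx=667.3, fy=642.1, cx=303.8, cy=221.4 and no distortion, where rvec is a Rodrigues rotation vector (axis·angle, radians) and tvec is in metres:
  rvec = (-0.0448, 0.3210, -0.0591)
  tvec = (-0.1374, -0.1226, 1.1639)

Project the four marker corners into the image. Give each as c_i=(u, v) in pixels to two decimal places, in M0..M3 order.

Intrinsics K: fx=667.3, fy=642.1, cx=303.8, cy=221.4
Marker side s = 0.146 m; corners in marker frame (Z=0):
  M0 = (-0.0730, +0.0730, 0)
  M1 = (+0.0730, +0.0730, 0)
  M2 = (+0.0730, -0.0730, 0)
  M3 = (-0.0730, -0.0730, 0)
rvec = (-0.0448, 0.3210, -0.0591), |rvec| = θ = 0.32946 rad = 18.876°
Rodrigues: sinθ=0.32353, 1−cosθ=0.05378; R = I + sinθ·[k]× + (1−cosθ)·[k]×²:
    [+0.94721 +0.05091 +0.31654]
    [-0.06516 +0.99727 +0.03459]
    [-0.31391 -0.05339 +0.94795]
t = (-0.1374, -0.1226, 1.1639) m
M0: Pc = R·M0+t = (-0.20283, -0.04504, +1.18292); u = 667.3·(-0.20283)/1.18292 + 303.8 = 189.3808, v = 642.1·(-0.04504)/1.18292 + 221.4 = 196.9507
M1: Pc = R·M1+t = (-0.06454, -0.05456, +1.13709); u = 667.3·(-0.06454)/1.13709 + 303.8 = 265.9265, v = 642.1·(-0.05456)/1.13709 + 221.4 = 190.5930
M2: Pc = R·M2+t = (-0.07197, -0.20016, +1.14488); u = 667.3·(-0.07197)/1.14488 + 303.8 = 261.8520, v = 642.1·(-0.20016)/1.14488 + 221.4 = 109.1427
M3: Pc = R·M3+t = (-0.21026, -0.19064, +1.19071); u = 667.3·(-0.21026)/1.19071 + 303.8 = 185.9643, v = 642.1·(-0.19064)/1.19071 + 221.4 = 118.5939

c0=(189.38, 196.95) c1=(265.93, 190.59) c2=(261.85, 109.14) c3=(185.96, 118.59)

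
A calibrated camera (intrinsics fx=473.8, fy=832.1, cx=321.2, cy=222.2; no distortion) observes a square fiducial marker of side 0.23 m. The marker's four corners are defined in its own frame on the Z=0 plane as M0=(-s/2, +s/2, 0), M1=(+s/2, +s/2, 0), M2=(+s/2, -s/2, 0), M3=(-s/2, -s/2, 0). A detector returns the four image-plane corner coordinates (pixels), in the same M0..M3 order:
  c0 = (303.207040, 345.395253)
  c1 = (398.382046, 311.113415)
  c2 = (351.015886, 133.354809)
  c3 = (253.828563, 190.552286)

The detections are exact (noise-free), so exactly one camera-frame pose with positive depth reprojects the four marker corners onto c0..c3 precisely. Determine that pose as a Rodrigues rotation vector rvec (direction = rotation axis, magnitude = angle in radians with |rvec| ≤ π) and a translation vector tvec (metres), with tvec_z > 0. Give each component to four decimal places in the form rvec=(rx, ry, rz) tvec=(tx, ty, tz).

Intrinsics K: fx=473.8, fy=832.1, cx=321.2, cy=222.2
Marker side s = 0.23 m; corners in marker frame (Z=0):
  M0 = (-0.1150, +0.1150, 0)
  M1 = (+0.1150, +0.1150, 0)
  M2 = (+0.1150, -0.1150, 0)
  M3 = (-0.1150, -0.1150, 0)
Detected image corners:
  c0 = (303.207040, 345.395253) px
  c1 = (398.382046, 311.113415) px
  c2 = (351.015886, 133.354809) px
  c3 = (253.828563, 190.552286) px
Planar DLT: solve 8×8 A·h = b for H (H[2,2]=1):
  H  [+253.28638 +323.12048 +324.77771]
  H  [-320.50773 +804.62276 +249.72561]
  H  [-0.50433 +0.34461 +1.00000]
B = K⁻¹H; ‖b₁‖=1.041791, ‖b₂‖=1.041791; λ = 2/(‖b₁‖+‖b₂‖) = 0.959886, sign → tz>0 ⇒ λ=+0.959886
r₁ = λ·B[:,0] = (+0.84132,-0.24046,-0.48410); r₂ = λ·B[:,1] = (+0.43037,+0.83986,+0.33079)
r₃ = r₁×r₂ = (+0.32704,-0.48664,+0.81008); SVD([r₁ r₂ r₃]) → R = UVᵀ:
  R  [+0.84132 +0.43037 +0.32704]
  R  [-0.24046 +0.83986 -0.48664]
  R  [-0.48410 +0.33079 +0.81008]
t = (+0.00725, +0.03175, +0.95989) m
tr R = 2.491260; θ = arccos((tr R − 1)/2) = 0.729317 rad = 41.787°
axis k = ((R−Rᵀ)₃₂, (R−Rᵀ)₁₃, (R−Rᵀ)₂₁) / (2 sinθ) = (+0.613353, +0.608634, -0.503353)
rvec = θ·k = (+0.447328, +0.443887, -0.367103)

rvec=(0.4473, 0.4439, -0.3671) tvec=(0.0072, 0.0318, 0.9599)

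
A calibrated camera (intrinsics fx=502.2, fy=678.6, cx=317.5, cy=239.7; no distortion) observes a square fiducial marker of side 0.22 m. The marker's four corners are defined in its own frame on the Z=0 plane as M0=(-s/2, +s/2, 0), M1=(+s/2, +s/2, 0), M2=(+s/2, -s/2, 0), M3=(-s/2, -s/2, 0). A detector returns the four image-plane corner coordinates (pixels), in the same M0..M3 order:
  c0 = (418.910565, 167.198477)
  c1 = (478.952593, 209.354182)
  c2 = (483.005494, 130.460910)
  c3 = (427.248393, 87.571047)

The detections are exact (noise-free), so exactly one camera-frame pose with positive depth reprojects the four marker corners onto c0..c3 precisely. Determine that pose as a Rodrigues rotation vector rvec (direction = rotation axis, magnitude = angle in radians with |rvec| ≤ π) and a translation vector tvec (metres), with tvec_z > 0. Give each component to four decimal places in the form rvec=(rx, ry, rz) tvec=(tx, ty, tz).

Intrinsics K: fx=502.2, fy=678.6, cx=317.5, cy=239.7
Marker side s = 0.22 m; corners in marker frame (Z=0):
  M0 = (-0.1100, +0.1100, 0)
  M1 = (+0.1100, +0.1100, 0)
  M2 = (+0.1100, -0.1100, 0)
  M3 = (-0.1100, -0.1100, 0)
Detected image corners:
  c0 = (418.910565, 167.198477) px
  c1 = (478.952593, 209.354182) px
  c2 = (483.005494, 130.460910) px
  c3 = (427.248393, 87.571047) px
Planar DLT: solve 8×8 A·h = b for H (H[2,2]=1):
  H  [+357.99208 -169.81315 +452.80652]
  H  [+224.63179 +313.58030 +147.77019]
  H  [+0.21049 -0.31387 +1.00000]
B = K⁻¹H; ‖b₁‖=0.668073, ‖b₂‖=0.668073; λ = 2/(‖b₁‖+‖b₂‖) = 1.496843, sign → tz>0 ⇒ λ=+1.496843
r₁ = λ·B[:,0] = (+0.86783,+0.38420,+0.31507); r₂ = λ·B[:,1] = (-0.20912,+0.85764,-0.46981)
r₃ = r₁×r₂ = (-0.45072,+0.34183,+0.82462); SVD([r₁ r₂ r₃]) → R = UVᵀ:
  R  [+0.86783 -0.20912 -0.45072]
  R  [+0.38420 +0.85764 +0.34183]
  R  [+0.31507 -0.46981 +0.82462]
t = (+0.40329, -0.20278, +1.49684) m
tr R = 2.550090; θ = arccos((tr R − 1)/2) = 0.684010 rad = 39.191°
axis k = ((R−Rᵀ)₃₂, (R−Rᵀ)₁₃, (R−Rᵀ)₂₁) / (2 sinθ) = (-0.642217, -0.605939, +0.469463)
rvec = θ·k = (-0.439282, -0.414468, +0.321117)

rvec=(-0.4393, -0.4145, 0.3211) tvec=(0.4033, -0.2028, 1.4968)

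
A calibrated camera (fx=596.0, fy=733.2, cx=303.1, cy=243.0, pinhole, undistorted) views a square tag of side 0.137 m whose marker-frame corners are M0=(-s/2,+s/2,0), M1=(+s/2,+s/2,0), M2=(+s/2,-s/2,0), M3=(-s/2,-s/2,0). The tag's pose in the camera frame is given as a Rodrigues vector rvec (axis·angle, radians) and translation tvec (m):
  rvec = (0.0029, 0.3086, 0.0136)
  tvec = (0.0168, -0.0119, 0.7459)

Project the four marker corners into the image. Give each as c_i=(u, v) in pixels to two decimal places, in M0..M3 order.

Intrinsics K: fx=596.0, fy=733.2, cx=303.1, cy=243.0
Marker side s = 0.137 m; corners in marker frame (Z=0):
  M0 = (-0.0685, +0.0685, 0)
  M1 = (+0.0685, +0.0685, 0)
  M2 = (+0.0685, -0.0685, 0)
  M3 = (-0.0685, -0.0685, 0)
rvec = (0.0029, 0.3086, 0.0136), |rvec| = θ = 0.30891 rad = 17.699°
Rodrigues: sinθ=0.30402, 1−cosθ=0.04734; R = I + sinθ·[k]× + (1−cosθ)·[k]×²:
    [+0.95267 -0.01294 +0.30373]
    [+0.01383 +0.99990 -0.00077]
    [-0.30370 +0.00494 +0.95276]
t = (0.0168, -0.0119, 0.7459) m
M0: Pc = R·M0+t = (-0.04934, +0.05565, +0.76704); u = 596.0·(-0.04934)/0.76704 + 303.1 = 264.7589, v = 733.2·(+0.05565)/0.76704 + 243.0 = 296.1911
M1: Pc = R·M1+t = (+0.08117, +0.05754, +0.72543); u = 596.0·(+0.08117)/0.72543 + 303.1 = 369.7884, v = 733.2·(+0.05754)/0.72543 + 243.0 = 301.1566
M2: Pc = R·M2+t = (+0.08294, -0.07945, +0.72476); u = 596.0·(+0.08294)/0.72476 + 303.1 = 371.3086, v = 733.2·(-0.07945)/0.72476 + 243.0 = 162.6285
M3: Pc = R·M3+t = (-0.04757, -0.08134, +0.76637); u = 596.0·(-0.04757)/0.76637 + 303.1 = 266.1039, v = 733.2·(-0.08134)/0.76637 + 243.0 = 165.1794

c0=(264.76, 296.19) c1=(369.79, 301.16) c2=(371.31, 162.63) c3=(266.10, 165.18)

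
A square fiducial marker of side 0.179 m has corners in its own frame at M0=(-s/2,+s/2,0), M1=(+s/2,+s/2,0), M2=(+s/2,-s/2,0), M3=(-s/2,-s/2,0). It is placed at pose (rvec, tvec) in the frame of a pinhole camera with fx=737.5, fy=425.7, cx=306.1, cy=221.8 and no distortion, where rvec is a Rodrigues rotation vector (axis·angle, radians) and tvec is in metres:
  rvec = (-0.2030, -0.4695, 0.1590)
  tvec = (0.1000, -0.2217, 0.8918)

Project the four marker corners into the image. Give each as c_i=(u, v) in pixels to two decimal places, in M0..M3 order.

Intrinsics K: fx=737.5, fy=425.7, cx=306.1, cy=221.8
Marker side s = 0.179 m; corners in marker frame (Z=0):
  M0 = (-0.0895, +0.0895, 0)
  M1 = (+0.0895, +0.0895, 0)
  M2 = (+0.0895, -0.0895, 0)
  M3 = (-0.0895, -0.0895, 0)
rvec = (-0.2030, -0.4695, 0.1590), |rvec| = θ = 0.53565 rad = 30.690°
Rodrigues: sinθ=0.51040, 1−cosθ=0.14006; R = I + sinθ·[k]× + (1−cosθ)·[k]×²:
    [+0.88005 -0.10498 -0.46312]
    [+0.19803 +0.96754 +0.15699]
    [+0.43161 -0.22987 +0.87228]
t = (0.1000, -0.2217, 0.8918) m
M0: Pc = R·M0+t = (+0.01184, -0.15283, +0.83260); u = 737.5·(+0.01184)/0.83260 + 306.1 = 316.5872, v = 425.7·(-0.15283)/0.83260 + 221.8 = 143.6600
M1: Pc = R·M1+t = (+0.16937, -0.11738, +0.90986); u = 737.5·(+0.16937)/0.90986 + 306.1 = 443.3852, v = 425.7·(-0.11738)/0.90986 + 221.8 = 166.8801
M2: Pc = R·M2+t = (+0.18816, -0.29057, +0.95100); u = 737.5·(+0.18816)/0.95100 + 306.1 = 452.0179, v = 425.7·(-0.29057)/0.95100 + 221.8 = 91.7308
M3: Pc = R·M3+t = (+0.03063, -0.32602, +0.87374); u = 737.5·(+0.03063)/0.87374 + 306.1 = 331.9545, v = 425.7·(-0.32602)/0.87374 + 221.8 = 62.9593

c0=(316.59, 143.66) c1=(443.39, 166.88) c2=(452.02, 91.73) c3=(331.95, 62.96)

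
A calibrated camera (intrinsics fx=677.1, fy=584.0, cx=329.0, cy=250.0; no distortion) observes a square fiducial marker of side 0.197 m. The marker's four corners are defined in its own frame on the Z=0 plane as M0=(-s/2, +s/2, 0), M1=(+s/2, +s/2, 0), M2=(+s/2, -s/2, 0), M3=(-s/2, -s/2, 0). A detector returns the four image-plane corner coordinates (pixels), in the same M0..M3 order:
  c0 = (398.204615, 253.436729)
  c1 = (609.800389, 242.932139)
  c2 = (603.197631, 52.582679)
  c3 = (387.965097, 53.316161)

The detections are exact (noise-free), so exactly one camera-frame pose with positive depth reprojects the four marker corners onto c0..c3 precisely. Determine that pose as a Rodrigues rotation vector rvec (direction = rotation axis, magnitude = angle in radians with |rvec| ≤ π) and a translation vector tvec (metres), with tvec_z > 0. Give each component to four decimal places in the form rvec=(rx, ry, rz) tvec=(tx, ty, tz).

rvec=(0.0415, -0.1537, -0.0521) tvec=(0.1519, -0.1003, 0.5929)

Intrinsics K: fx=677.1, fy=584.0, cx=329.0, cy=250.0
Marker side s = 0.197 m; corners in marker frame (Z=0):
  M0 = (-0.0985, +0.0985, 0)
  M1 = (+0.0985, +0.0985, 0)
  M2 = (+0.0985, -0.0985, 0)
  M3 = (-0.0985, -0.0985, 0)
Detected image corners:
  c0 = (398.204615, 253.436729) px
  c1 = (609.800389, 242.932139) px
  c2 = (603.197631, 52.582679) px
  c3 = (387.965097, 53.316161) px
Planar DLT: solve 8×8 A·h = b for H (H[2,2]=1):
  H  [+1211.32230 +80.69324 +502.51696]
  H  [+9.87299 +1001.91660 +151.23053]
  H  [+0.25625 +0.07639 +1.00000]
B = K⁻¹H; ‖b₁‖=1.686639, ‖b₂‖=1.686639; λ = 2/(‖b₁‖+‖b₂‖) = 0.592895, sign → tz>0 ⇒ λ=+0.592895
r₁ = λ·B[:,0] = (+0.98686,-0.05501,+0.15193); r₂ = λ·B[:,1] = (+0.04865,+0.99779,+0.04529)
r₃ = r₁×r₂ = (-0.15408,-0.03730,+0.98735); SVD([r₁ r₂ r₃]) → R = UVᵀ:
  R  [+0.98686 +0.04865 -0.15408]
  R  [-0.05501 +0.99779 -0.03730]
  R  [+0.15193 +0.04529 +0.98735]
t = (+0.15194, -0.10027, +0.59289) m
tr R = 2.972001; θ = arccos((tr R − 1)/2) = 0.167525 rad = 9.598°
axis k = ((R−Rᵀ)₃₂, (R−Rᵀ)₁₃, (R−Rᵀ)₂₁) / (2 sinθ) = (+0.247676, -0.917620, -0.310855)
rvec = θ·k = (+0.041492, -0.153725, -0.052076)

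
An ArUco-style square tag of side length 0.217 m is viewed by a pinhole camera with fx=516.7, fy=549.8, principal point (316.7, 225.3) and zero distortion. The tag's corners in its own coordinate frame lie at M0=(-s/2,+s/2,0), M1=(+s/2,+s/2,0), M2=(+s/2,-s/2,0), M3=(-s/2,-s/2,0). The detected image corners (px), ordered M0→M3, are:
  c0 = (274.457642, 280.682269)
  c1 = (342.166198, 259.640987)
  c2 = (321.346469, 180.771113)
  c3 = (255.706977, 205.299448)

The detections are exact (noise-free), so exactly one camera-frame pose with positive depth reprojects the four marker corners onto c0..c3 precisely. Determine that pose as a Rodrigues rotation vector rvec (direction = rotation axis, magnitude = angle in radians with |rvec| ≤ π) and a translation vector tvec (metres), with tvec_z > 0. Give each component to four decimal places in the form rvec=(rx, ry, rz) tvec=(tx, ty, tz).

Intrinsics K: fx=516.7, fy=549.8, cx=316.7, cy=225.3
Marker side s = 0.217 m; corners in marker frame (Z=0):
  M0 = (-0.1085, +0.1085, 0)
  M1 = (+0.1085, +0.1085, 0)
  M2 = (+0.1085, -0.1085, 0)
  M3 = (-0.1085, -0.1085, 0)
Detected image corners:
  c0 = (274.457642, 280.682269) px
  c1 = (342.166198, 259.640987) px
  c2 = (321.346469, 180.771113) px
  c3 = (255.706977, 205.299448) px
Planar DLT: solve 8×8 A·h = b for H (H[2,2]=1):
  H  [+238.45898 +68.78378 +297.50584]
  H  [-158.42460 +337.93433 +231.57096]
  H  [-0.23040 -0.07464 +1.00000]
B = K⁻¹H; ‖b₁‖=0.673715, ‖b₂‖=0.673715; λ = 2/(‖b₁‖+‖b₂‖) = 1.484307, sign → tz>0 ⇒ λ=+1.484307
r₁ = λ·B[:,0] = (+0.89463,-0.28756,-0.34199); r₂ = λ·B[:,1] = (+0.26550,+0.95773,-0.11078)
r₃ = r₁×r₂ = (+0.35939,+0.00831,+0.93315); SVD([r₁ r₂ r₃]) → R = UVᵀ:
  R  [+0.89463 +0.26550 +0.35939]
  R  [-0.28756 +0.95773 +0.00831]
  R  [-0.34199 -0.11078 +0.93315]
t = (-0.05514, +0.01693, +1.48431) m
tr R = 2.785504; θ = arccos((tr R − 1)/2) = 0.467380 rad = 26.779°
axis k = ((R−Rᵀ)₃₂, (R−Rᵀ)₁₃, (R−Rᵀ)₂₁) / (2 sinθ) = (-0.132171, +0.778351, -0.613759)
rvec = θ·k = (-0.061774, +0.363786, -0.286859)

rvec=(-0.0618, 0.3638, -0.2869) tvec=(-0.0551, 0.0169, 1.4843)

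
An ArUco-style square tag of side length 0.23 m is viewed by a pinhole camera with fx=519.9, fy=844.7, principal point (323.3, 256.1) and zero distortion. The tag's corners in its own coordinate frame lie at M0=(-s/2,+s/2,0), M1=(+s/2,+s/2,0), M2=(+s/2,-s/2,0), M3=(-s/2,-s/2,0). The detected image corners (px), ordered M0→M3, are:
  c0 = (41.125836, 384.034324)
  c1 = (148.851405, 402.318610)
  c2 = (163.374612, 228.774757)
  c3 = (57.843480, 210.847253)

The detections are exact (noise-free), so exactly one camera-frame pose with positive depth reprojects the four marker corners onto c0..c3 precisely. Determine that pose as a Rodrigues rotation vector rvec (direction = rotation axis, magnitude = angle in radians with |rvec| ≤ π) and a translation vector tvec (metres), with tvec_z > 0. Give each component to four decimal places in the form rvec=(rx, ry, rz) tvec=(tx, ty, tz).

Intrinsics K: fx=519.9, fy=844.7, cx=323.3, cy=256.1
Marker side s = 0.23 m; corners in marker frame (Z=0):
  M0 = (-0.1150, +0.1150, 0)
  M1 = (+0.1150, +0.1150, 0)
  M2 = (+0.1150, -0.1150, 0)
  M3 = (-0.1150, -0.1150, 0)
Detected image corners:
  c0 = (41.125836, 384.034324) px
  c1 = (148.851405, 402.318610) px
  c2 = (163.374612, 228.774757) px
  c3 = (57.843480, 210.847253) px
Planar DLT: solve 8×8 A·h = b for H (H[2,2]=1):
  H  [+463.59269 -77.10715 +102.88155]
  H  [+78.83324 +726.35564 +305.60274]
  H  [+0.00039 -0.08942 +1.00000]
B = K⁻¹H; ‖b₁‖=0.896312, ‖b₂‖=0.896312; λ = 2/(‖b₁‖+‖b₂‖) = 1.115683, sign → tz>0 ⇒ λ=+1.115683
r₁ = λ·B[:,0] = (+0.99458,+0.10399,+0.00044); r₂ = λ·B[:,1] = (-0.10343,+0.98962,-0.09977)
r₃ = r₁×r₂ = (-0.01081,+0.09918,+0.99501); SVD([r₁ r₂ r₃]) → R = UVᵀ:
  R  [+0.99458 -0.10343 -0.01081]
  R  [+0.10399 +0.98962 +0.09918]
  R  [+0.00044 -0.09977 +0.99501]
t = (-0.47301, +0.06538, +1.11568) m
tr R = 2.979210; θ = arccos((tr R − 1)/2) = 0.144314 rad = 8.269°
axis k = ((R−Rᵀ)₃₂, (R−Rᵀ)₁₃, (R−Rᵀ)₂₁) / (2 sinθ) = (-0.691684, -0.039090, +0.721141)
rvec = θ·k = (-0.099820, -0.005641, +0.104071)

rvec=(-0.0998, -0.0056, 0.1041) tvec=(-0.4730, 0.0654, 1.1157)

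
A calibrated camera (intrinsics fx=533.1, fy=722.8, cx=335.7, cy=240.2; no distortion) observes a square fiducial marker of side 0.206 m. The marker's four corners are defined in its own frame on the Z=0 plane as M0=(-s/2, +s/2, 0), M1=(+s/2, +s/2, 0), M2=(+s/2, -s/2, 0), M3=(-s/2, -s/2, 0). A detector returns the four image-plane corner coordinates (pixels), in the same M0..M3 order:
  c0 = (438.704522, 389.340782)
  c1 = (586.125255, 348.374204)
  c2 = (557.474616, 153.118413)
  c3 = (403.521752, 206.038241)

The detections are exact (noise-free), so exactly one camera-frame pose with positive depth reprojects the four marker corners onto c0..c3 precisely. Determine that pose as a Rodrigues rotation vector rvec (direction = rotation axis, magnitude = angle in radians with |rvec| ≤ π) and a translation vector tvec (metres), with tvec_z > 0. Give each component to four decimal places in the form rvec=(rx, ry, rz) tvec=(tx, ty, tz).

Intrinsics K: fx=533.1, fy=722.8, cx=335.7, cy=240.2
Marker side s = 0.206 m; corners in marker frame (Z=0):
  M0 = (-0.1030, +0.1030, 0)
  M1 = (+0.1030, +0.1030, 0)
  M2 = (+0.1030, -0.1030, 0)
  M3 = (-0.1030, -0.1030, 0)
Detected image corners:
  c0 = (438.704522, 389.340782) px
  c1 = (586.125255, 348.374204) px
  c2 = (557.474616, 153.118413) px
  c3 = (403.521752, 206.038241) px
Planar DLT: solve 8×8 A·h = b for H (H[2,2]=1):
  H  [+611.08067 +285.21368 +495.01107]
  H  [-293.36959 +989.84992 +277.35243]
  H  [-0.24168 +0.26162 +1.00000]
B = K⁻¹H; ‖b₁‖=1.360297, ‖b₂‖=1.360297; λ = 2/(‖b₁‖+‖b₂‖) = 0.735133, sign → tz>0 ⇒ λ=+0.735133
r₁ = λ·B[:,0] = (+0.95454,-0.23933,-0.17766); r₂ = λ·B[:,1] = (+0.27219,+0.94283,+0.19233)
r₃ = r₁×r₂ = (+0.12148,-0.23194,+0.96511); SVD([r₁ r₂ r₃]) → R = UVᵀ:
  R  [+0.95454 +0.27219 +0.12148]
  R  [-0.23933 +0.94283 -0.23194]
  R  [-0.17766 +0.19233 +0.96511]
t = (+0.21969, +0.03779, +0.73513) m
tr R = 2.862485; θ = arccos((tr R − 1)/2) = 0.372988 rad = 21.371°
axis k = ((R−Rᵀ)₃₂, (R−Rᵀ)₁₃, (R−Rᵀ)₂₁) / (2 sinθ) = (+0.582148, +0.410455, -0.701876)
rvec = θ·k = (+0.217134, +0.153095, -0.261792)

rvec=(0.2171, 0.1531, -0.2618) tvec=(0.2197, 0.0378, 0.7351)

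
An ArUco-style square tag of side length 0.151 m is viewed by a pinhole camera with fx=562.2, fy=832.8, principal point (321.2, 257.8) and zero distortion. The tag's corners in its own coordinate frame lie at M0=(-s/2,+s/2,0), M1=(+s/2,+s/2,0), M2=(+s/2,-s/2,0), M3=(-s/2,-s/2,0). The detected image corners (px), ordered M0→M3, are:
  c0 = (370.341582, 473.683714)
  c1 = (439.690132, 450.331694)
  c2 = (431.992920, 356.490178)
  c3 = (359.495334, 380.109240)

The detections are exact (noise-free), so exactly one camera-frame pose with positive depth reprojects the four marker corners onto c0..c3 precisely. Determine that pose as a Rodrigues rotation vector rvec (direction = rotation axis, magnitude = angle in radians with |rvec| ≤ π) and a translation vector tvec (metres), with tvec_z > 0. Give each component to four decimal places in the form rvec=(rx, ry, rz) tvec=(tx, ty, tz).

rvec=(0.3323, -0.0959, -0.1942) tvec=(0.1638, 0.2204, 1.1594)

Intrinsics K: fx=562.2, fy=832.8, cx=321.2, cy=257.8
Marker side s = 0.151 m; corners in marker frame (Z=0):
  M0 = (-0.0755, +0.0755, 0)
  M1 = (+0.0755, +0.0755, 0)
  M2 = (+0.0755, -0.0755, 0)
  M3 = (-0.0755, -0.0755, 0)
Detected image corners:
  c0 = (370.341582, 473.683714) px
  c1 = (439.690132, 450.331694) px
  c2 = (431.992920, 356.490178) px
  c3 = (359.495334, 380.109240) px
Planar DLT: solve 8×8 A·h = b for H (H[2,2]=1):
  H  [+490.71665 +176.31150 +400.62260]
  H  [-133.47650 +739.77901 +416.12227]
  H  [+0.05308 +0.28711 +1.00000]
B = K⁻¹H; ‖b₁‖=0.862489, ‖b₂‖=0.862489; λ = 2/(‖b₁‖+‖b₂‖) = 1.159435, sign → tz>0 ⇒ λ=+1.159435
r₁ = λ·B[:,0] = (+0.97685,-0.20488,+0.06155); r₂ = λ·B[:,1] = (+0.17343,+0.92688,+0.33288)
r₃ = r₁×r₂ = (-0.12525,-0.31450,+0.94096); SVD([r₁ r₂ r₃]) → R = UVᵀ:
  R  [+0.97685 +0.17343 -0.12525]
  R  [-0.20488 +0.92688 -0.31450]
  R  [+0.06155 +0.33288 +0.94096]
t = (+0.16379, +0.22042, +1.15943) m
tr R = 2.844693; θ = arccos((tr R − 1)/2) = 0.396686 rad = 22.728°
axis k = ((R−Rᵀ)₃₂, (R−Rᵀ)₁₃, (R−Rᵀ)₂₁) / (2 sinθ) = (+0.837784, -0.241733, -0.489574)
rvec = θ·k = (+0.332337, -0.095892, -0.194207)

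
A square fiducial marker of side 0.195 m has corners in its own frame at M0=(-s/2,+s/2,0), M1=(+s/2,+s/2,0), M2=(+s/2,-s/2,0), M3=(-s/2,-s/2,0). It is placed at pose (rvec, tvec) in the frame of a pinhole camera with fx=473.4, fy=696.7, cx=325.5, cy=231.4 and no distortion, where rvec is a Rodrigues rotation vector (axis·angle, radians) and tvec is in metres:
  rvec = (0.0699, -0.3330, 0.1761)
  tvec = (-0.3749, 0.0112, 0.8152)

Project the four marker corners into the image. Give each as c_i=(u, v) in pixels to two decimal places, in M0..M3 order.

c0=(34.61, 312.28) c1=(157.50, 331.74) c2=(176.04, 174.47) c3=(53.47, 141.79)

Intrinsics K: fx=473.4, fy=696.7, cx=325.5, cy=231.4
Marker side s = 0.195 m; corners in marker frame (Z=0):
  M0 = (-0.0975, +0.0975, 0)
  M1 = (+0.0975, +0.0975, 0)
  M2 = (+0.0975, -0.0975, 0)
  M3 = (-0.0975, -0.0975, 0)
rvec = (0.0699, -0.3330, 0.1761), |rvec| = θ = 0.38313 rad = 21.952°
Rodrigues: sinθ=0.37382, 1−cosθ=0.07250; R = I + sinθ·[k]× + (1−cosθ)·[k]×²:
    [+0.92991 -0.18332 -0.31883]
    [+0.16033 +0.98227 -0.09717]
    [+0.33099 +0.03924 +0.94282]
t = (-0.3749, 0.0112, 0.8152) m
M0: Pc = R·M0+t = (-0.48344, +0.09134, +0.78675); u = 473.4·(-0.48344)/0.78675 + 325.5 = 34.6078, v = 696.7·(+0.09134)/0.78675 + 231.4 = 312.2845
M1: Pc = R·M1+t = (-0.30211, +0.12260, +0.85130); u = 473.4·(-0.30211)/0.85130 + 325.5 = 157.5006, v = 696.7·(+0.12260)/0.85130 + 231.4 = 331.7381
M2: Pc = R·M2+t = (-0.26636, -0.06894, +0.84365); u = 473.4·(-0.26636)/0.84365 + 325.5 = 176.0360, v = 696.7·(-0.06894)/0.84365 + 231.4 = 174.4684
M3: Pc = R·M3+t = (-0.44769, -0.10020, +0.77910); u = 473.4·(-0.44769)/0.77910 + 325.5 = 53.4718, v = 696.7·(-0.10020)/0.77910 + 231.4 = 141.7949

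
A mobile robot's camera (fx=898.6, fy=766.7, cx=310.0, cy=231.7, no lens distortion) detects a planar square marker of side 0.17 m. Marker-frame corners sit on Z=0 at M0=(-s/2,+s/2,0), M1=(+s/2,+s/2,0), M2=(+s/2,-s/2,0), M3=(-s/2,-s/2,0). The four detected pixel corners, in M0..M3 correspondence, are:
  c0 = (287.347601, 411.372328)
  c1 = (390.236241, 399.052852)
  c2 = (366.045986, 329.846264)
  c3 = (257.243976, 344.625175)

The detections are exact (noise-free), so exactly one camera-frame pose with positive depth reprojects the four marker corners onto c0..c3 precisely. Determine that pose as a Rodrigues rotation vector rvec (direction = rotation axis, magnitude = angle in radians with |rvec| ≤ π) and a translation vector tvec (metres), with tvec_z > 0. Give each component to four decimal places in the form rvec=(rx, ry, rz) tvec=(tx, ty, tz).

Intrinsics K: fx=898.6, fy=766.7, cx=310.0, cy=231.7
Marker side s = 0.17 m; corners in marker frame (Z=0):
  M0 = (-0.0850, +0.0850, 0)
  M1 = (+0.0850, +0.0850, 0)
  M2 = (+0.0850, -0.0850, 0)
  M3 = (-0.0850, -0.0850, 0)
Detected image corners:
  c0 = (287.347601, 411.372328) px
  c1 = (390.236241, 399.052852) px
  c2 = (366.045986, 329.846264) px
  c3 = (257.243976, 344.625175) px
Planar DLT: solve 8×8 A·h = b for H (H[2,2]=1):
  H  [+576.49880 +278.46410 +325.00860]
  H  [-131.50679 +535.11967 +372.35815]
  H  [-0.14016 +0.36458 +1.00000]
B = K⁻¹H; ‖b₁‖=0.715748, ‖b₂‖=0.715748; λ = 2/(‖b₁‖+‖b₂‖) = 1.397139, sign → tz>0 ⇒ λ=+1.397139
r₁ = λ·B[:,0] = (+0.96389,-0.18046,-0.19582); r₂ = λ·B[:,1] = (+0.25723,+0.82120,+0.50937)
r₃ = r₁×r₂ = (+0.06888,-0.54135,+0.83797); SVD([r₁ r₂ r₃]) → R = UVᵀ:
  R  [+0.96389 +0.25723 +0.06888]
  R  [-0.18046 +0.82120 -0.54135]
  R  [-0.19582 +0.50937 +0.83797]
t = (+0.02334, +0.25632, +1.39714) m
tr R = 2.623063; θ = arccos((tr R − 1)/2) = 0.624028 rad = 35.754°
axis k = ((R−Rᵀ)₃₂, (R−Rᵀ)₁₃, (R−Rᵀ)₂₁) / (2 sinθ) = (+0.899118, +0.226510, -0.374541)
rvec = θ·k = (+0.561074, +0.141348, -0.233724)

rvec=(0.5611, 0.1413, -0.2337) tvec=(0.0233, 0.2563, 1.3971)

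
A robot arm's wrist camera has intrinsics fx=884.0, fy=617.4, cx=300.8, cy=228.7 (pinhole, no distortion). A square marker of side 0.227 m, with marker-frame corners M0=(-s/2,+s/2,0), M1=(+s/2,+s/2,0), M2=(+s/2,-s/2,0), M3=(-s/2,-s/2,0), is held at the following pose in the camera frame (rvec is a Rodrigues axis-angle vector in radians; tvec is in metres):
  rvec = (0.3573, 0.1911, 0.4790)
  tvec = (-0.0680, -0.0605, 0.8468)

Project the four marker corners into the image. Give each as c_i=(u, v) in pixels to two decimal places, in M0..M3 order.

Intrinsics K: fx=884.0, fy=617.4, cx=300.8, cy=228.7
Marker side s = 0.227 m; corners in marker frame (Z=0):
  M0 = (-0.1135, +0.1135, 0)
  M1 = (+0.1135, +0.1135, 0)
  M2 = (+0.1135, -0.1135, 0)
  M3 = (-0.1135, -0.1135, 0)
rvec = (0.3573, 0.1911, 0.4790), |rvec| = θ = 0.62739 rad = 35.947°
Rodrigues: sinθ=0.58704, 1−cosθ=0.19044; R = I + sinθ·[k]× + (1−cosθ)·[k]×²:
    [+0.87133 -0.41515 +0.26161]
    [+0.48122 +0.82723 -0.29003]
    [-0.09600 +0.37860 +0.92057]
t = (-0.0680, -0.0605, 0.8468) m
M0: Pc = R·M0+t = (-0.21402, -0.02123, +0.90067); u = 884.0·(-0.21402)/0.90067 + 300.8 = 90.7453, v = 617.4·(-0.02123)/0.90067 + 228.7 = 214.1481
M1: Pc = R·M1+t = (-0.01622, +0.08801, +0.87887); u = 884.0·(-0.01622)/0.87887 + 300.8 = 284.4808, v = 617.4·(+0.08801)/0.87887 + 228.7 = 290.5255
M2: Pc = R·M2+t = (+0.07802, -0.09977, +0.79293); u = 884.0·(+0.07802)/0.79293 + 300.8 = 387.7754, v = 617.4·(-0.09977)/0.79293 + 228.7 = 151.0149
M3: Pc = R·M3+t = (-0.11978, -0.20901, +0.81473); u = 884.0·(-0.11978)/0.81473 + 300.8 = 170.8402, v = 617.4·(-0.20901)/0.81473 + 228.7 = 70.3124

c0=(90.75, 214.15) c1=(284.48, 290.53) c2=(387.78, 151.01) c3=(170.84, 70.31)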